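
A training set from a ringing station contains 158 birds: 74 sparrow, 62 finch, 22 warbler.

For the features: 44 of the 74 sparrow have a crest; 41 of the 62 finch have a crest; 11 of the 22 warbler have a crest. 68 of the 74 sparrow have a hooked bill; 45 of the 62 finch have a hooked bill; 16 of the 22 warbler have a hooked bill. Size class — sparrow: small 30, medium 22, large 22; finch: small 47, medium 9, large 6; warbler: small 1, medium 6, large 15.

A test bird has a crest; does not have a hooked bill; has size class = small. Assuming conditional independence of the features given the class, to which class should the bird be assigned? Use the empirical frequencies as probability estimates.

sparrow: (74/158) × (44/74) × (6/74) × (30/74) ≈ 0.00915387
finch: (62/158) × (41/62) × (17/62) × (47/62) ≈ 0.0539374
warbler: (22/158) × (11/22) × (6/22) × (1/22) ≈ 0.000863061
Highest score → finch.

finch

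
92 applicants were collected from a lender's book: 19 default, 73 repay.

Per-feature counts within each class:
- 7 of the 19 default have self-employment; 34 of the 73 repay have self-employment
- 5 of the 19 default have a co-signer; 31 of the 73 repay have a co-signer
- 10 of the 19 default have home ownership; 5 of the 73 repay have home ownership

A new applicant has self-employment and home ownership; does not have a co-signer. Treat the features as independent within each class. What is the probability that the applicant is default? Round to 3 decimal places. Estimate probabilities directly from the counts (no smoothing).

default: (19/92) × (7/19) × (14/19) × (10/19) ≈ 0.0295074
repay: (73/92) × (34/73) × (42/73) × (5/73) ≈ 0.0145635
P(default | x) = 0.0295074 / 0.0440709 ≈ 0.670

0.670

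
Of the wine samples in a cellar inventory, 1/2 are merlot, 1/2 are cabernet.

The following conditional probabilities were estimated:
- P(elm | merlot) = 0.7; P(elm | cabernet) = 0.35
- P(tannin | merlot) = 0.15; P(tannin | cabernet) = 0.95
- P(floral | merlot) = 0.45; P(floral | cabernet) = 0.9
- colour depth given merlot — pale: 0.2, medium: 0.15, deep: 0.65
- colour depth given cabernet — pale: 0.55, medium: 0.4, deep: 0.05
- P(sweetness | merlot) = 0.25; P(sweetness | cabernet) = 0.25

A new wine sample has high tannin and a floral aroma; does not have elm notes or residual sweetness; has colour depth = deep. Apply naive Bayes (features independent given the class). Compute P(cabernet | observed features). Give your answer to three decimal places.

0.679

merlot: 0.5 × (1−0.7) × 0.15 × 0.45 × 0.65 × (1−0.25) = 0.0049359375
cabernet: 0.5 × (1−0.35) × 0.95 × 0.9 × 0.05 × (1−0.25) = 0.0104203125
P(cabernet | x) = 0.0104203125 / 0.01535625 ≈ 0.679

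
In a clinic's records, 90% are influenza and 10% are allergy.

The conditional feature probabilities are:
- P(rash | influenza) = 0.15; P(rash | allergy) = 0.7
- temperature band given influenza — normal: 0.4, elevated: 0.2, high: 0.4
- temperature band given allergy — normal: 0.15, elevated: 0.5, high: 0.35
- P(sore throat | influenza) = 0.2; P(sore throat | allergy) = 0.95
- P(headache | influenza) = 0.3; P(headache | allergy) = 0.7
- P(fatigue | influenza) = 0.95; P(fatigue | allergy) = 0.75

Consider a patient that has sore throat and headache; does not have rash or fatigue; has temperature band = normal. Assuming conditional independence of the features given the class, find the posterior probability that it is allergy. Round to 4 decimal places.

influenza: 0.9 × (1−0.15) × 0.4 × 0.2 × 0.3 × (1−0.95) = 0.000918
allergy: 0.1 × (1−0.7) × 0.15 × 0.95 × 0.7 × (1−0.75) = 0.000748125
P(allergy | x) = 0.000748125 / 0.001666125 ≈ 0.4490

0.4490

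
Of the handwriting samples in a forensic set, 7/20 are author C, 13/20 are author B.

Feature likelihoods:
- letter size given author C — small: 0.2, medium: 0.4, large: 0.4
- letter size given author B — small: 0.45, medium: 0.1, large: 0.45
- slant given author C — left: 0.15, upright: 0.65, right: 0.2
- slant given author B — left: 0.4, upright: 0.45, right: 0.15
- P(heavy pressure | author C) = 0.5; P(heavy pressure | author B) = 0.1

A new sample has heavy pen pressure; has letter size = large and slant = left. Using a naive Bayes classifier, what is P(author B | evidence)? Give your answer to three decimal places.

0.527

author C: 0.35 × 0.4 × 0.15 × 0.5 = 0.0105
author B: 0.65 × 0.45 × 0.4 × 0.1 = 0.0117
P(author B | x) = 0.0117 / 0.0222 ≈ 0.527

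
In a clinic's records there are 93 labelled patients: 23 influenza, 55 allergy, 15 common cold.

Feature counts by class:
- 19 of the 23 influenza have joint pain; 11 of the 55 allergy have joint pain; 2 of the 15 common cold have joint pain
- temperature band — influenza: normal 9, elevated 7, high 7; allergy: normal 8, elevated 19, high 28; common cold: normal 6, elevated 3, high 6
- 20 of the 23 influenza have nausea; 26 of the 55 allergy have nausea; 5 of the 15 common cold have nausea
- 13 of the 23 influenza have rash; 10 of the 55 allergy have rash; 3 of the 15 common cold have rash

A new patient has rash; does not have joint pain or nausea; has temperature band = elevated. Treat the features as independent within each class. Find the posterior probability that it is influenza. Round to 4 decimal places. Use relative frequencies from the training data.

influenza: (23/93) × (4/23) × (7/23) × (3/23) × (13/23) ≈ 0.000965064
allergy: (55/93) × (44/55) × (19/55) × (29/55) × (10/55) ≈ 0.0156687
common cold: (15/93) × (13/15) × (3/15) × (10/15) × (3/15) ≈ 0.0037276
P(influenza | x) = 0.000965064 / 0.020361364 ≈ 0.0474

0.0474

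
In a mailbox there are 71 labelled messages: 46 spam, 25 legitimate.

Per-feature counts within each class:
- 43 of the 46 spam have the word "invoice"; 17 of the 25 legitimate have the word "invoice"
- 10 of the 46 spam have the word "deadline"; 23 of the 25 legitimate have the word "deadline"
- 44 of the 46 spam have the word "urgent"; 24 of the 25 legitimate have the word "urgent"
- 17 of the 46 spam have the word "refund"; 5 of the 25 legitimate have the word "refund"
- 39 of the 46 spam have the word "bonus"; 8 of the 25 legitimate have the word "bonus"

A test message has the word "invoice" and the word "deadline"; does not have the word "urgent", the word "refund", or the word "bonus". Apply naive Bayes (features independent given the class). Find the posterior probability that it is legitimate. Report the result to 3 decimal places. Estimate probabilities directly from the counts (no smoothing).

spam: (46/71) × (43/46) × (10/46) × (2/46) × (29/46) × (7/46) ≈ 0.000549167
legitimate: (25/71) × (17/25) × (23/25) × (1/25) × (20/25) × (17/25) ≈ 0.00479333
P(legitimate | x) = 0.00479333 / 0.005342497 ≈ 0.897

0.897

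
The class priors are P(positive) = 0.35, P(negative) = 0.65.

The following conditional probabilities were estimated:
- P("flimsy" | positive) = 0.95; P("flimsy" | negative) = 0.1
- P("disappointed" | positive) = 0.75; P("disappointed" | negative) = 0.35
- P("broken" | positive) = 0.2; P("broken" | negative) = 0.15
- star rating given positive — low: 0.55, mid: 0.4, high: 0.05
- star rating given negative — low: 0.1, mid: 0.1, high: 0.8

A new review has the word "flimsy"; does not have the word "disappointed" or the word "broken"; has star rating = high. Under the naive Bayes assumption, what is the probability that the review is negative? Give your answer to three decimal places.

0.896

positive: 0.35 × 0.95 × (1−0.75) × (1−0.2) × 0.05 = 0.003325
negative: 0.65 × 0.1 × (1−0.35) × (1−0.15) × 0.8 = 0.02873
P(negative | x) = 0.02873 / 0.032055 ≈ 0.896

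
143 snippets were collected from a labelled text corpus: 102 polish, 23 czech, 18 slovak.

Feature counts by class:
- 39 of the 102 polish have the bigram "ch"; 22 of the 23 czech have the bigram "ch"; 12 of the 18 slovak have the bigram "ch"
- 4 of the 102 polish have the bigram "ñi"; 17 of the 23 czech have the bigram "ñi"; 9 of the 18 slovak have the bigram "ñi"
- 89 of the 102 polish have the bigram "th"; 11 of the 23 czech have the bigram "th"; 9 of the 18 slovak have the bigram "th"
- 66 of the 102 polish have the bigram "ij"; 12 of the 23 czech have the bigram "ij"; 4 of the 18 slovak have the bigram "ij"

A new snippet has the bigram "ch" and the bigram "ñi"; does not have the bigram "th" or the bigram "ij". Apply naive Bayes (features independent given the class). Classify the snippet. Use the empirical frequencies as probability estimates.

czech

polish: (102/143) × (39/102) × (4/102) × (13/102) × (36/102) ≈ 0.000481098
czech: (23/143) × (22/23) × (17/23) × (12/23) × (11/23) ≈ 0.0283744
slovak: (18/143) × (12/18) × (9/18) × (9/18) × (14/18) ≈ 0.016317
Highest score → czech.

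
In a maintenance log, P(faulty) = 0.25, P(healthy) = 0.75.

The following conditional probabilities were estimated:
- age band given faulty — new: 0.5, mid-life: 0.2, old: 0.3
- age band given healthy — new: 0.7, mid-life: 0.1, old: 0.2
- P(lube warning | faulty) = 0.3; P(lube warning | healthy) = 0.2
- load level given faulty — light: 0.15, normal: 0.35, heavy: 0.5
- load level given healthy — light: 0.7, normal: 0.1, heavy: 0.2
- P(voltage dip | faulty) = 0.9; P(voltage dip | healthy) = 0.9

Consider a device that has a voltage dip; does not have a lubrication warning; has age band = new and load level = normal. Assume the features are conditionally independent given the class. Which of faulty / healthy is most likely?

faulty: 0.25 × 0.5 × (1−0.3) × 0.35 × 0.9 = 0.0275625
healthy: 0.75 × 0.7 × (1−0.2) × 0.1 × 0.9 = 0.0378
Highest score → healthy.

healthy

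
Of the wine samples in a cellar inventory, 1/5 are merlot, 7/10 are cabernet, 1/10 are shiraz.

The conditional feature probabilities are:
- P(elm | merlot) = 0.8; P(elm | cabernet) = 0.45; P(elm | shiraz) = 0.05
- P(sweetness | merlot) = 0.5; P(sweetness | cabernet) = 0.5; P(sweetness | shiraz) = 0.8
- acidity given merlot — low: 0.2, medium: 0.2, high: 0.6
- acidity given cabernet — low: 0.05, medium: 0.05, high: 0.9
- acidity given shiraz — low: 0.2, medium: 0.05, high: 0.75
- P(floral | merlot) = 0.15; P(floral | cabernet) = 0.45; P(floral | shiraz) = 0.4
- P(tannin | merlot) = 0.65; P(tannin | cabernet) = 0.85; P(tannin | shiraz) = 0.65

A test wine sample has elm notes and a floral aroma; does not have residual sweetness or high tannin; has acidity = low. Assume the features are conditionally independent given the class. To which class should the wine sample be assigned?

merlot: 0.2 × 0.8 × (1−0.5) × 0.2 × 0.15 × (1−0.65) = 0.00084
cabernet: 0.7 × 0.45 × (1−0.5) × 0.05 × 0.45 × (1−0.85) = 0.0005315625
shiraz: 0.1 × 0.05 × (1−0.8) × 0.2 × 0.4 × (1−0.65) = 0.000028
Highest score → merlot.

merlot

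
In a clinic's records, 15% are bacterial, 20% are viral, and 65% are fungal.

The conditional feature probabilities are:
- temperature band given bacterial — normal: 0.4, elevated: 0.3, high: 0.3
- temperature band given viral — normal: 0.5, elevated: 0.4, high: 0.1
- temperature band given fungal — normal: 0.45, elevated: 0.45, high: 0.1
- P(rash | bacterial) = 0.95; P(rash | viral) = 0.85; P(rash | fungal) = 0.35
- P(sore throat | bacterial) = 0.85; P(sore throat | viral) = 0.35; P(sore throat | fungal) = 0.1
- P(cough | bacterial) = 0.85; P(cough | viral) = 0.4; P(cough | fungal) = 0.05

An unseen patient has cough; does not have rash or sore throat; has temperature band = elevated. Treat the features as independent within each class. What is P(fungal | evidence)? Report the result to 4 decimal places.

0.7152

bacterial: 0.15 × 0.3 × (1−0.95) × (1−0.85) × 0.85 = 0.000286875
viral: 0.2 × 0.4 × (1−0.85) × (1−0.35) × 0.4 = 0.00312
fungal: 0.65 × 0.45 × (1−0.35) × (1−0.1) × 0.05 = 0.008555625
P(fungal | x) = 0.008555625 / 0.0119625 ≈ 0.7152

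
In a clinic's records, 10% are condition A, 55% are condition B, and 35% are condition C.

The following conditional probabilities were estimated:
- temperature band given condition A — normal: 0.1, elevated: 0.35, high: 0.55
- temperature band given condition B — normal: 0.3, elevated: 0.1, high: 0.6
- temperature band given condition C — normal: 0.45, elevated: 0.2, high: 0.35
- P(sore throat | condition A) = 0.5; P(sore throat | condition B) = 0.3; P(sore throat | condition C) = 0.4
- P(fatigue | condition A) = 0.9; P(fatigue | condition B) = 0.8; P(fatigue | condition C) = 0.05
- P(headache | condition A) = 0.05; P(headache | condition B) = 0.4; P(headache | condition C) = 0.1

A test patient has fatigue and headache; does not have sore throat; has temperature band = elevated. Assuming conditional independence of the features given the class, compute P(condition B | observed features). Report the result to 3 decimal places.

condition A: 0.1 × 0.35 × (1−0.5) × 0.9 × 0.05 = 0.0007875
condition B: 0.55 × 0.1 × (1−0.3) × 0.8 × 0.4 = 0.01232
condition C: 0.35 × 0.2 × (1−0.4) × 0.05 × 0.1 = 0.00021
P(condition B | x) = 0.01232 / 0.0133175 ≈ 0.925

0.925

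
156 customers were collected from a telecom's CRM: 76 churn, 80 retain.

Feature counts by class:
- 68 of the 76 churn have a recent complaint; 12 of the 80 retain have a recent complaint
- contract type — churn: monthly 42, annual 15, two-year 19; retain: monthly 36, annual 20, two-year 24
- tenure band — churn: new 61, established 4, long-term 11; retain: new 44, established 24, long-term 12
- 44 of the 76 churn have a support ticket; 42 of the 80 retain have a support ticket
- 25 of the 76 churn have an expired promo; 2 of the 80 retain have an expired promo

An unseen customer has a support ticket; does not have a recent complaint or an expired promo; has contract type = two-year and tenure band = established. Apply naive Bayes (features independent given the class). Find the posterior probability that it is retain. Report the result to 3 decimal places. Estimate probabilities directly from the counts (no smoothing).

churn: (76/156) × (8/76) × (19/76) × (4/76) × (44/76) × (51/76) ≈ 0.000262149
retain: (80/156) × (68/80) × (24/80) × (24/80) × (42/80) × (78/80) = 0.02008125
P(retain | x) = 0.02008125 / 0.020343399 ≈ 0.987

0.987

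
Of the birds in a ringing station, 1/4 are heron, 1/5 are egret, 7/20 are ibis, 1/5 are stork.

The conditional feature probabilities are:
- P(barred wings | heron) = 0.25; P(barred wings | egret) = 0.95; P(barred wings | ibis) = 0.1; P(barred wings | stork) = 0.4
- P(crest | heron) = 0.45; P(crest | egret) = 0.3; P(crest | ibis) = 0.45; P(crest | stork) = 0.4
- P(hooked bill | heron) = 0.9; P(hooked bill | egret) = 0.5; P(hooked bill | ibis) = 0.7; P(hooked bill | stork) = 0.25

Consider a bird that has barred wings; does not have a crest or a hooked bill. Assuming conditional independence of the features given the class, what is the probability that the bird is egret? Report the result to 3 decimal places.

0.595

heron: 0.25 × 0.25 × (1−0.45) × (1−0.9) = 0.0034375
egret: 0.2 × 0.95 × (1−0.3) × (1−0.5) = 0.0665
ibis: 0.35 × 0.1 × (1−0.45) × (1−0.7) = 0.005775
stork: 0.2 × 0.4 × (1−0.4) × (1−0.25) = 0.036
P(egret | x) = 0.0665 / 0.1117125 ≈ 0.595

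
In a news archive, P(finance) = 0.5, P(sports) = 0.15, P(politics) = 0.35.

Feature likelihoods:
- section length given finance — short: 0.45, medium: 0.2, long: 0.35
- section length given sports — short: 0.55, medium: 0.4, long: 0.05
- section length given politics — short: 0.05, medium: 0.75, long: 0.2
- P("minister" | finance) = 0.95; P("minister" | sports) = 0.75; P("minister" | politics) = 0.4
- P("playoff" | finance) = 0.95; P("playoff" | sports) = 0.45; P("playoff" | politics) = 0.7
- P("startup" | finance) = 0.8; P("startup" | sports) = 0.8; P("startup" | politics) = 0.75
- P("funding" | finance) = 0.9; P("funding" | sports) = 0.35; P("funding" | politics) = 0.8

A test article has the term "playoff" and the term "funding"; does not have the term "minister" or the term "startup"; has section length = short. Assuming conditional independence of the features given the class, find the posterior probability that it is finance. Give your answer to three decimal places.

0.476

finance: 0.5 × 0.45 × (1−0.95) × 0.95 × (1−0.8) × 0.9 = 0.00192375
sports: 0.15 × 0.55 × (1−0.75) × 0.45 × (1−0.8) × 0.35 = 0.0006496875
politics: 0.35 × 0.05 × (1−0.4) × 0.7 × (1−0.75) × 0.8 = 0.00147
P(finance | x) = 0.00192375 / 0.0040434375 ≈ 0.476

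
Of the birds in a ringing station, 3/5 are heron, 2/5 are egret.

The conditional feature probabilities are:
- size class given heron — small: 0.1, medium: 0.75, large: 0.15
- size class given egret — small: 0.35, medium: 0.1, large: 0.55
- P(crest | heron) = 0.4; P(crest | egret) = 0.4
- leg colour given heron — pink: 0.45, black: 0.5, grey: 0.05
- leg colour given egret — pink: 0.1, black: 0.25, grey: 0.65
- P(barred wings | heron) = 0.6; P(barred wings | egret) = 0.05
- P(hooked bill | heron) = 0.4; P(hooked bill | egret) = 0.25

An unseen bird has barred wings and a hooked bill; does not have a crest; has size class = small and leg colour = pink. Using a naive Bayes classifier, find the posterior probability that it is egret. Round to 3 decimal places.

0.026

heron: 0.6 × 0.1 × (1−0.4) × 0.45 × 0.6 × 0.4 = 0.003888
egret: 0.4 × 0.35 × (1−0.4) × 0.1 × 0.05 × 0.25 = 0.000105
P(egret | x) = 0.000105 / 0.003993 ≈ 0.026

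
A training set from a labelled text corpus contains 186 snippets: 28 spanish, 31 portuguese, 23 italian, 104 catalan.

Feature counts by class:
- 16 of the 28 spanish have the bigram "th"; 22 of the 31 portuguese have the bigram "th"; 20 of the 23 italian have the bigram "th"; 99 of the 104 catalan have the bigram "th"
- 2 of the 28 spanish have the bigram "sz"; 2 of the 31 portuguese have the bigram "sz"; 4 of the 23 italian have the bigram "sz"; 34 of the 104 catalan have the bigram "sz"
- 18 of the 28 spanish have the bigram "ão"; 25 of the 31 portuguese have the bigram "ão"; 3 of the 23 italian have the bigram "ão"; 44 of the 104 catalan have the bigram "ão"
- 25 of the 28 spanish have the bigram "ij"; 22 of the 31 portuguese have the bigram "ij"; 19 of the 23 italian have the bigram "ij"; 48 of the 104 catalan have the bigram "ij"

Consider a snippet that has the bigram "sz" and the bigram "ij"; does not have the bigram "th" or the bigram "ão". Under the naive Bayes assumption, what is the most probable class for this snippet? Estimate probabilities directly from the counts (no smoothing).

spanish: (28/186) × (12/28) × (2/28) × (10/28) × (25/28) ≈ 0.00146948
portuguese: (31/186) × (9/31) × (2/31) × (6/31) × (22/31) ≈ 0.000428794
italian: (23/186) × (3/23) × (4/23) × (20/23) × (19/23) ≈ 0.00201497
catalan: (104/186) × (5/104) × (34/104) × (60/104) × (48/104) ≈ 0.00234007
Highest score → catalan.

catalan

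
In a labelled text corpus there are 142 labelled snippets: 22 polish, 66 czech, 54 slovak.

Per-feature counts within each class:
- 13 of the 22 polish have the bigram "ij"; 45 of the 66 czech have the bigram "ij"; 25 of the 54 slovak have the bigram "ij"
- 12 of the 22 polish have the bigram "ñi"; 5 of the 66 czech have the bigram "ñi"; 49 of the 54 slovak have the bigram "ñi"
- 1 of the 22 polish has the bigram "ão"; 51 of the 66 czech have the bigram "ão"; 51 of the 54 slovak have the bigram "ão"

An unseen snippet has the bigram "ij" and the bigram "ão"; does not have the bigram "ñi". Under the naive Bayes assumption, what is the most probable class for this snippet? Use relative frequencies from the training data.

polish: (22/142) × (13/22) × (10/22) × (1/22) ≈ 0.00189151
czech: (66/142) × (45/66) × (61/66) × (51/66) ≈ 0.226327
slovak: (54/142) × (25/54) × (5/54) × (51/54) ≈ 0.0153959
Highest score → czech.

czech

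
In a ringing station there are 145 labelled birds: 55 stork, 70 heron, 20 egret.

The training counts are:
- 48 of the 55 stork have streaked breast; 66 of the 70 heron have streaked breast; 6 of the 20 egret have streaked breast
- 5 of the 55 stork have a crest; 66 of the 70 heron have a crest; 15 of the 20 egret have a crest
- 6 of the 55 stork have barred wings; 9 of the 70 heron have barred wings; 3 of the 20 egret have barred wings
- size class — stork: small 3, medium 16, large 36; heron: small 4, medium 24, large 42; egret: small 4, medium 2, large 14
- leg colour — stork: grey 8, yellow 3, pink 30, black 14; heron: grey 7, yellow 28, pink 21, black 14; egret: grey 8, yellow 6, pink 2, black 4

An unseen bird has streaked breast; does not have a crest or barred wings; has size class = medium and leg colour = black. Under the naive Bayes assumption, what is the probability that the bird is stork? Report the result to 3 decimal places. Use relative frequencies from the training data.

0.920

stork: (55/145) × (48/55) × (50/55) × (49/55) × (16/55) × (14/55) ≈ 0.0198535
heron: (70/145) × (66/70) × (4/70) × (61/70) × (24/70) × (14/70) ≈ 0.00155422
egret: (20/145) × (6/20) × (5/20) × (17/20) × (2/20) × (4/20) ≈ 0.000175862
P(stork | x) = 0.0198535 / 0.021583582 ≈ 0.920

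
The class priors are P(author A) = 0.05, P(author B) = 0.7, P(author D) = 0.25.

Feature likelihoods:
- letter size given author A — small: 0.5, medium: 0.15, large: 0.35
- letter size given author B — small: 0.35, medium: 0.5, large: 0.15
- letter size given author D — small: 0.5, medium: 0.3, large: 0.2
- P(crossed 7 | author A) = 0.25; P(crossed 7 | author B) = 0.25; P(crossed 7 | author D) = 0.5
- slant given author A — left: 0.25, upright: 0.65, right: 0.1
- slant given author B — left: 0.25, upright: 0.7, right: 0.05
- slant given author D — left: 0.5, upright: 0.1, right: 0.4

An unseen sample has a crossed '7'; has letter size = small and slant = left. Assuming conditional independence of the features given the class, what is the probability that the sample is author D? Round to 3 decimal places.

author A: 0.05 × 0.5 × 0.25 × 0.25 = 0.0015625
author B: 0.7 × 0.35 × 0.25 × 0.25 = 0.0153125
author D: 0.25 × 0.5 × 0.5 × 0.5 = 0.03125
P(author D | x) = 0.03125 / 0.048125 ≈ 0.649

0.649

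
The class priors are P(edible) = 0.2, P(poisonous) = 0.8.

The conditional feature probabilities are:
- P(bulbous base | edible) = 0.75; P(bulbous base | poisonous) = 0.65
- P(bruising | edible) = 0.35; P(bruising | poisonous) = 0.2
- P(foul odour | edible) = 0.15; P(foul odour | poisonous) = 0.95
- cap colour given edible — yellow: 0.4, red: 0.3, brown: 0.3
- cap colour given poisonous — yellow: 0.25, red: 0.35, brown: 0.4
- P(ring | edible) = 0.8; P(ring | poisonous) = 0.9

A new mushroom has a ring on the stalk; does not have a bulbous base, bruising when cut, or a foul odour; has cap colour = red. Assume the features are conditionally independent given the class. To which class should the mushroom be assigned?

edible: 0.2 × (1−0.75) × (1−0.35) × (1−0.15) × 0.3 × 0.8 = 0.00663
poisonous: 0.8 × (1−0.65) × (1−0.2) × (1−0.95) × 0.35 × 0.9 = 0.003528
Highest score → edible.

edible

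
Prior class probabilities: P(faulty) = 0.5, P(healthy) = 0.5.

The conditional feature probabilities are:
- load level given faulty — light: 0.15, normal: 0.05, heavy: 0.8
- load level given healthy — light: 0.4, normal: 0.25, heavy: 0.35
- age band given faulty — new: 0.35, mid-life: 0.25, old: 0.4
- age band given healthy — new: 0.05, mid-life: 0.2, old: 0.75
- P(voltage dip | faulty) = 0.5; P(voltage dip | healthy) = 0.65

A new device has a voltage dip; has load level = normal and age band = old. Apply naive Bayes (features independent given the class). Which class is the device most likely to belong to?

healthy

faulty: 0.5 × 0.05 × 0.4 × 0.5 = 0.005
healthy: 0.5 × 0.25 × 0.75 × 0.65 = 0.0609375
Highest score → healthy.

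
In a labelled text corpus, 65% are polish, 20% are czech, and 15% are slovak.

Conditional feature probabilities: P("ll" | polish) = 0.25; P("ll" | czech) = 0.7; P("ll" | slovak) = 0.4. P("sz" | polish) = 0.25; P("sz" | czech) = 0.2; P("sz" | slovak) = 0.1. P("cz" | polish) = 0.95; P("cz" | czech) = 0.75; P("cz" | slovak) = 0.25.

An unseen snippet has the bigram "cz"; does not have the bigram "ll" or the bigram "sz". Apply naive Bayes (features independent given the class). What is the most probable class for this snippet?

polish: 0.65 × (1−0.25) × (1−0.25) × 0.95 = 0.34734375
czech: 0.2 × (1−0.7) × (1−0.2) × 0.75 = 0.036
slovak: 0.15 × (1−0.4) × (1−0.1) × 0.25 = 0.02025
Highest score → polish.

polish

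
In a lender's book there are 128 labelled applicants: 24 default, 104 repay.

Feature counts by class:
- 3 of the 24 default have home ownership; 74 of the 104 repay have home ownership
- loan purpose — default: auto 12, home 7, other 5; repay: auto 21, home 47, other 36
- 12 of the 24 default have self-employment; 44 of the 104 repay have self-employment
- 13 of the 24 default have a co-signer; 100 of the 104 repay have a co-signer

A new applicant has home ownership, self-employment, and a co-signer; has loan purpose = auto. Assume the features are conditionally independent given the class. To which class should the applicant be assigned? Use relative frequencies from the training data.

default: (24/128) × (3/24) × (12/24) × (12/24) × (13/24) = 0.003173828125
repay: (104/128) × (74/104) × (21/104) × (44/104) × (100/104) ≈ 0.0474891
Highest score → repay.

repay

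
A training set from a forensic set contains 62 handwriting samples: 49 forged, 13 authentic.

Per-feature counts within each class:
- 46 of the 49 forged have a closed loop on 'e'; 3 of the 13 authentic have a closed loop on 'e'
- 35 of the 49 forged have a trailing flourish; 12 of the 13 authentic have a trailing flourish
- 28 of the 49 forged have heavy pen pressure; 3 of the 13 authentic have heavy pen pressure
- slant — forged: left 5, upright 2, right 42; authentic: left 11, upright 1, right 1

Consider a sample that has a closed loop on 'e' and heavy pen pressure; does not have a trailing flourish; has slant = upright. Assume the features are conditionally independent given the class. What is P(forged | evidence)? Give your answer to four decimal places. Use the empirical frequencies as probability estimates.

forged: (49/62) × (46/49) × (14/49) × (28/49) × (2/49) ≈ 0.00494418
authentic: (13/62) × (3/13) × (1/13) × (3/13) × (1/13) ≈ 0.0000660725
P(forged | x) = 0.00494418 / 0.0050102525 ≈ 0.9868

0.9868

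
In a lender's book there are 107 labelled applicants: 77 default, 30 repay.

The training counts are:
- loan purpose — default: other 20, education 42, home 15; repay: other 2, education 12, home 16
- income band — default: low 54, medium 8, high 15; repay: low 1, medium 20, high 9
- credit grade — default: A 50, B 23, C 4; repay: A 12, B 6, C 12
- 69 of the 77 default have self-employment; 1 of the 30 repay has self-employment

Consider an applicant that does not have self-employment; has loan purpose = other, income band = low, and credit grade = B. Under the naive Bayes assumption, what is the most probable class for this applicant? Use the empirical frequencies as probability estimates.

default: (77/107) × (20/77) × (54/77) × (23/77) × (8/77) ≈ 0.00406804
repay: (30/107) × (2/30) × (1/30) × (6/30) × (29/30) ≈ 0.000120457
Highest score → default.

default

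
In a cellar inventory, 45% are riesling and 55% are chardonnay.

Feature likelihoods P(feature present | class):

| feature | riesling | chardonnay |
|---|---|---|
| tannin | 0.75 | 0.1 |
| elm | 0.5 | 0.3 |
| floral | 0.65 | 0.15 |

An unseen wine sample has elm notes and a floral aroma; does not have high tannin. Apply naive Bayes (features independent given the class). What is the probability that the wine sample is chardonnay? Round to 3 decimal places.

riesling: 0.45 × (1−0.75) × 0.5 × 0.65 = 0.0365625
chardonnay: 0.55 × (1−0.1) × 0.3 × 0.15 = 0.022275
P(chardonnay | x) = 0.022275 / 0.0588375 ≈ 0.379

0.379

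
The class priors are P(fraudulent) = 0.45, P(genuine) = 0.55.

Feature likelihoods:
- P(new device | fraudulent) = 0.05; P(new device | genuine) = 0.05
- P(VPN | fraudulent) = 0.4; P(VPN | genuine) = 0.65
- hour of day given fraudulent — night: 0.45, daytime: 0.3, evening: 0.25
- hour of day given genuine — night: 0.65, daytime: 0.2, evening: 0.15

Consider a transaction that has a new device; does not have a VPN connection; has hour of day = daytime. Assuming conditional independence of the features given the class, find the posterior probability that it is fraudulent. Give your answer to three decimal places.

fraudulent: 0.45 × 0.05 × (1−0.4) × 0.3 = 0.00405
genuine: 0.55 × 0.05 × (1−0.65) × 0.2 = 0.001925
P(fraudulent | x) = 0.00405 / 0.005975 ≈ 0.678

0.678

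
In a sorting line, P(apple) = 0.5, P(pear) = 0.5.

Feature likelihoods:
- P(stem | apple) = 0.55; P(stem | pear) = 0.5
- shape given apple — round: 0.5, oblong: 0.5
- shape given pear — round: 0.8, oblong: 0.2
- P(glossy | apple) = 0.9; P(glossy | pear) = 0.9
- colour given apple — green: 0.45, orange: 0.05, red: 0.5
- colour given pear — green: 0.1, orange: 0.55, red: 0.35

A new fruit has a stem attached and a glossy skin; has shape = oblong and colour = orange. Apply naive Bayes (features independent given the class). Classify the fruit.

apple: 0.5 × 0.55 × 0.5 × 0.9 × 0.05 = 0.0061875
pear: 0.5 × 0.5 × 0.2 × 0.9 × 0.55 = 0.02475
Highest score → pear.

pear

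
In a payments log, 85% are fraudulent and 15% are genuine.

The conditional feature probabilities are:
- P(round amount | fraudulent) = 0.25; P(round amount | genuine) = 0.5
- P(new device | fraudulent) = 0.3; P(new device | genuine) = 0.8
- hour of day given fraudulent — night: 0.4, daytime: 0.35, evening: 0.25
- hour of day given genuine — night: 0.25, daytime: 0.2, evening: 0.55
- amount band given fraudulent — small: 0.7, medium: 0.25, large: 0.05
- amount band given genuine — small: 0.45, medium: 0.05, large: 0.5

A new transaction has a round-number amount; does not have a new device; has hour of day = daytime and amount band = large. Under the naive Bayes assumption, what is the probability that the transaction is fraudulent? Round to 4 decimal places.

fraudulent: 0.85 × 0.25 × (1−0.3) × 0.35 × 0.05 = 0.002603125
genuine: 0.15 × 0.5 × (1−0.8) × 0.2 × 0.5 = 0.0015
P(fraudulent | x) = 0.002603125 / 0.004103125 ≈ 0.6344

0.6344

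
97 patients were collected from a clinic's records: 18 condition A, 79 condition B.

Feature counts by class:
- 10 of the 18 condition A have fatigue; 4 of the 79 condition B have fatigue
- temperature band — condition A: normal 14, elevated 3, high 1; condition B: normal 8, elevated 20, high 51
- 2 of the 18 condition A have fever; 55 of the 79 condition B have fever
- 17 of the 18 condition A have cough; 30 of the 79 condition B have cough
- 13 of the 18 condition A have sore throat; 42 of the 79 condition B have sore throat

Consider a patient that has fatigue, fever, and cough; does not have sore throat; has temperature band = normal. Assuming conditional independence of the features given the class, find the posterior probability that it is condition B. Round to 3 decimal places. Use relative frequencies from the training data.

0.181

condition A: (18/97) × (10/18) × (14/18) × (2/18) × (17/18) × (5/18) ≈ 0.0023373
condition B: (79/97) × (4/79) × (8/79) × (55/79) × (30/79) × (37/79) ≈ 0.000517077
P(condition B | x) = 0.000517077 / 0.002854377 ≈ 0.181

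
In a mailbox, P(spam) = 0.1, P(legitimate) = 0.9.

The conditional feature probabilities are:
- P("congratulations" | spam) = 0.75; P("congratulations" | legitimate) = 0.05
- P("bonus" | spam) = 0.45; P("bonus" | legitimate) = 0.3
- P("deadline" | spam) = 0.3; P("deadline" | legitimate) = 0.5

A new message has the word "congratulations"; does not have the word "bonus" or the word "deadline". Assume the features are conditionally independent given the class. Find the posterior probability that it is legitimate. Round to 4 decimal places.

spam: 0.1 × 0.75 × (1−0.45) × (1−0.3) = 0.028875
legitimate: 0.9 × 0.05 × (1−0.3) × (1−0.5) = 0.01575
P(legitimate | x) = 0.01575 / 0.044625 ≈ 0.3529

0.3529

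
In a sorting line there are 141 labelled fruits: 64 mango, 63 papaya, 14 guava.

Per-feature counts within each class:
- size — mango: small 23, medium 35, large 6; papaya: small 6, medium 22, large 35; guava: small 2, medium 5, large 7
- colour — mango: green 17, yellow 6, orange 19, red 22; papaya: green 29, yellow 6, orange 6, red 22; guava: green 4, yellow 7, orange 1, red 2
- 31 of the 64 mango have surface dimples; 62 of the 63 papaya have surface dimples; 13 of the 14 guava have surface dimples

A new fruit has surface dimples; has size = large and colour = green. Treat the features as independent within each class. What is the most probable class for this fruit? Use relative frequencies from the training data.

mango: (64/141) × (6/64) × (17/64) × (31/64) ≈ 0.00547498
papaya: (63/141) × (35/63) × (29/63) × (62/63) ≈ 0.112449
guava: (14/141) × (7/14) × (4/14) × (13/14) ≈ 0.0131712
Highest score → papaya.

papaya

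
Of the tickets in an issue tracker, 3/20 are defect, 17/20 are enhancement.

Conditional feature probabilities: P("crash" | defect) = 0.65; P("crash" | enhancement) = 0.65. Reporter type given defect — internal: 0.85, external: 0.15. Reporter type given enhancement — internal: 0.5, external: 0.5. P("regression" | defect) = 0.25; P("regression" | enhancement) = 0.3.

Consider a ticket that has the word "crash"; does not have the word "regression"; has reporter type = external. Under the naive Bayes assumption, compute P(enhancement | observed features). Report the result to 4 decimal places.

defect: 0.15 × 0.65 × 0.15 × (1−0.25) = 0.01096875
enhancement: 0.85 × 0.65 × 0.5 × (1−0.3) = 0.193375
P(enhancement | x) = 0.193375 / 0.20434375 ≈ 0.9463

0.9463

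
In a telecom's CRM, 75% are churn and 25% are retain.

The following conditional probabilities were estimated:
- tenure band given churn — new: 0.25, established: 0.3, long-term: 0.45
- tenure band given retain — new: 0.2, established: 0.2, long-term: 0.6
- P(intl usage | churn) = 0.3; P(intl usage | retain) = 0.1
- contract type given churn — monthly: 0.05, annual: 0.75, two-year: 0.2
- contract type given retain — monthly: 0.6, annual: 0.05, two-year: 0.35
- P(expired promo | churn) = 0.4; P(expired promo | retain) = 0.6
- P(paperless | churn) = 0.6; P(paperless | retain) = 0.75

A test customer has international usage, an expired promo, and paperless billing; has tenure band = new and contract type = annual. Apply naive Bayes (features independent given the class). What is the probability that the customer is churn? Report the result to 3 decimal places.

churn: 0.75 × 0.25 × 0.3 × 0.75 × 0.4 × 0.6 = 0.010125
retain: 0.25 × 0.2 × 0.1 × 0.05 × 0.6 × 0.75 = 0.0001125
P(churn | x) = 0.010125 / 0.0102375 ≈ 0.989

0.989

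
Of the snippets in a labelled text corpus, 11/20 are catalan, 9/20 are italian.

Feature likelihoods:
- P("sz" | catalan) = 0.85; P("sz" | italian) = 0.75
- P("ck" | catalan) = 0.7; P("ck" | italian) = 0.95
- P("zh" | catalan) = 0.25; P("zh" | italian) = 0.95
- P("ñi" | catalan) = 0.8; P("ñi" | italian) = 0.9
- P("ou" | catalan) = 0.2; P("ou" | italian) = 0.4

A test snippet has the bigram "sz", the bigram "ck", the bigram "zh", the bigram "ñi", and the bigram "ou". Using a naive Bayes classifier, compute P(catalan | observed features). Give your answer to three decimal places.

catalan: 0.55 × 0.85 × 0.7 × 0.25 × 0.8 × 0.2 = 0.01309
italian: 0.45 × 0.75 × 0.95 × 0.95 × 0.9 × 0.4 = 0.10965375
P(catalan | x) = 0.01309 / 0.12274375 ≈ 0.107

0.107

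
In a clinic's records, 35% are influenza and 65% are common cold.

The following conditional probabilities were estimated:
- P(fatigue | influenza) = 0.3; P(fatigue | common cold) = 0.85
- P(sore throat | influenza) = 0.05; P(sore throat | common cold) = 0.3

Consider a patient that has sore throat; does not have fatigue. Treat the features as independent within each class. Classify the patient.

influenza: 0.35 × (1−0.3) × 0.05 = 0.01225
common cold: 0.65 × (1−0.85) × 0.3 = 0.02925
Highest score → common cold.

common cold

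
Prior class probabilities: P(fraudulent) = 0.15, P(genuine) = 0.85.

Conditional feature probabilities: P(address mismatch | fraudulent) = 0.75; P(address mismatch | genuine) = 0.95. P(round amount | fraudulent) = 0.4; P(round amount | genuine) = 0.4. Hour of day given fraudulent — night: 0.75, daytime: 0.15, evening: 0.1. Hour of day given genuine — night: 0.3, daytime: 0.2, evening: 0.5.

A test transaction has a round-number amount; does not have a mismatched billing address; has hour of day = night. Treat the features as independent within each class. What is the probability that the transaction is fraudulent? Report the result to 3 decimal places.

0.688

fraudulent: 0.15 × (1−0.75) × 0.4 × 0.75 = 0.01125
genuine: 0.85 × (1−0.95) × 0.4 × 0.3 = 0.0051
P(fraudulent | x) = 0.01125 / 0.01635 ≈ 0.688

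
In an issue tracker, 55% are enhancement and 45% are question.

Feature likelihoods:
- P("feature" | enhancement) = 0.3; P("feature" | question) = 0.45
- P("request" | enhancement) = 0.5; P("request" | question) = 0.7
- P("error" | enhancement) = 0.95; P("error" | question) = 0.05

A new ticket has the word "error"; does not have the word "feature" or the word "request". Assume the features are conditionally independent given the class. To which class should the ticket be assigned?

enhancement

enhancement: 0.55 × (1−0.3) × (1−0.5) × 0.95 = 0.182875
question: 0.45 × (1−0.45) × (1−0.7) × 0.05 = 0.0037125
Highest score → enhancement.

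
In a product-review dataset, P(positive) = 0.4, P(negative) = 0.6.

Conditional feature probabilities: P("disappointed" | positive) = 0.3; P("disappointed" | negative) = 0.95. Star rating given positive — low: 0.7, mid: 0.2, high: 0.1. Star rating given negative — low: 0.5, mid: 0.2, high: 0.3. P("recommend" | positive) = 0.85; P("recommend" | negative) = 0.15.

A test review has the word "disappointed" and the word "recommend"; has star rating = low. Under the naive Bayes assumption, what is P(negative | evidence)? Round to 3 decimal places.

0.375

positive: 0.4 × 0.3 × 0.7 × 0.85 = 0.0714
negative: 0.6 × 0.95 × 0.5 × 0.15 = 0.04275
P(negative | x) = 0.04275 / 0.11415 ≈ 0.375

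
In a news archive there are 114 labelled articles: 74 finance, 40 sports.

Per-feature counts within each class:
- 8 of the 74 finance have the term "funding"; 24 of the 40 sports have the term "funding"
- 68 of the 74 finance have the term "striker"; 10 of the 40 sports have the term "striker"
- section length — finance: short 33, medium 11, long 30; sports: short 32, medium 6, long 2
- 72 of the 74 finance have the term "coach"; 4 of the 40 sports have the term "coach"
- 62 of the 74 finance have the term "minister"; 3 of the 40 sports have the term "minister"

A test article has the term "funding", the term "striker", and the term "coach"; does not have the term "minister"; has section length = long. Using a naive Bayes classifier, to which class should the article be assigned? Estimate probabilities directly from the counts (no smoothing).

finance

finance: (74/114) × (8/74) × (68/74) × (30/74) × (72/74) × (12/74) ≈ 0.00412479
sports: (40/114) × (24/40) × (10/40) × (2/40) × (4/40) × (37/40) ≈ 0.000243421
Highest score → finance.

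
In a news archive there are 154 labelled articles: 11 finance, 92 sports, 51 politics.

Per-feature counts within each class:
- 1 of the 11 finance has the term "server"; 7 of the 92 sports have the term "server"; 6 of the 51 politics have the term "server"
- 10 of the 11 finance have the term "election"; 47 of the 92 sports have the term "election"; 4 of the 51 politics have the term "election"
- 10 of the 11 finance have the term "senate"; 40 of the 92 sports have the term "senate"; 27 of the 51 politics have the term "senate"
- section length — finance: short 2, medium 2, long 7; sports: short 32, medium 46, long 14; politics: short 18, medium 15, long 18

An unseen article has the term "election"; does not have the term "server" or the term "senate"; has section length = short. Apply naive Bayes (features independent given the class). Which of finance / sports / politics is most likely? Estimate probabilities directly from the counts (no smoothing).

finance: (11/154) × (10/11) × (10/11) × (1/11) × (2/11) ≈ 0.000975734
sports: (92/154) × (85/92) × (47/92) × (52/92) × (32/92) ≈ 0.0554352
politics: (51/154) × (45/51) × (4/51) × (24/51) × (18/51) ≈ 0.00380649
Highest score → sports.

sports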